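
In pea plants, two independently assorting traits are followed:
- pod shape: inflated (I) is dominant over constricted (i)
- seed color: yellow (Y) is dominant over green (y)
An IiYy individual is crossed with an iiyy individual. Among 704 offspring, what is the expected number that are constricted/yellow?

Dihybrid cross IiYy × iiyy — consider each gene separately:
pod shape: Ii × ii → 2 Ii, 2 ii → 2 I_ : 2 ii (out of 4)
seed color: Yy × yy → 2 Yy, 2 yy → 2 Y_ : 2 yy (out of 4)
Combine (counts out of 4 × 4 = 16): inflated/yellow (I_Y_) = 2×2 = 4; inflated/green (I_yy) = 2×2 = 4; constricted/yellow (iiY_) = 2×2 = 4; constricted/green (iiyy) = 2×2 = 4
Phenotype counts (out of 16): 4 inflated/yellow, 4 inflated/green, 4 constricted/yellow, 4 constricted/green
constricted/yellow: 4 out of 16 → fraction 1/4
Expected count = 1/4 × 704 = 176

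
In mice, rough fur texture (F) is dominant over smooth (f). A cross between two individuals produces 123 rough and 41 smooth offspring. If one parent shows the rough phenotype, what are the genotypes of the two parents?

Observed offspring: 123 rough, 41 smooth
The observed ratio simplifies to 3:1. Smooth (ff) offspring appear, so each parent must contribute one f allele. The parent stated to show rough carries F, so it is Ff. The other parent is then either Ff or ff: Ff × ff would give a 1:1 split, whereas Ff × Ff gives 3:1 — matching the data. So both parents are heterozygous (Ff × Ff).
Parent genotypes: Ff × Ff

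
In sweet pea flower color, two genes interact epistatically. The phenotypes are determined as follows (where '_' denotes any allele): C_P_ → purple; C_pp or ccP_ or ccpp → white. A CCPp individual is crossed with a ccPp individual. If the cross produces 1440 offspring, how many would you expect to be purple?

Cross: CCPp × ccPp — consider each gene separately:
C gene: CC × cc → 4 Cc → 4 C_ (out of 4)
P gene: Pp × Pp → 1 PP, 2 Pp, 1 pp → 3 P_ : 1 pp (out of 4)
Genotype classes (out of 4 × 4 = 16): C_P_ = 4×3 = 12; C_pp = 4×1 = 4
Apply the phenotype rules: C_P_ (12) → purple; C_pp (4) → white
Phenotype counts (out of 16): 12 purple, 4 white
purple: 12 out of 16 → fraction 3/4
Expected count = 3/4 × 1440 = 1080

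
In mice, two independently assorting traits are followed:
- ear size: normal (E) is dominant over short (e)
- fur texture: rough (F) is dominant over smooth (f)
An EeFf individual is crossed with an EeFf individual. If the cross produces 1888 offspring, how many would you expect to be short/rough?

Dihybrid cross EeFf × EeFf — consider each gene separately:
ear size: Ee × Ee → 1 EE, 2 Ee, 1 ee → 3 E_ : 1 ee (out of 4)
fur texture: Ff × Ff → 1 FF, 2 Ff, 1 ff → 3 F_ : 1 ff (out of 4)
Combine (counts out of 4 × 4 = 16): normal/rough (E_F_) = 3×3 = 9; normal/smooth (E_ff) = 3×1 = 3; short/rough (eeF_) = 1×3 = 3; short/smooth (eeff) = 1×1 = 1
Phenotype counts (out of 16): 9 normal/rough, 3 normal/smooth, 3 short/rough, 1 short/smooth
short/rough: 3 out of 16 → fraction 3/16
Expected count = 3/16 × 1888 = 354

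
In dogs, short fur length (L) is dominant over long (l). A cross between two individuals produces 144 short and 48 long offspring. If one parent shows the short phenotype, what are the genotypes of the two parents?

Observed offspring: 144 short, 48 long
The observed ratio simplifies to 3:1. Long (ll) offspring appear, so each parent must contribute one l allele. The parent stated to show short carries L, so it is Ll. The other parent is then either Ll or ll: Ll × ll would give a 1:1 split, whereas Ll × Ll gives 3:1 — matching the data. So both parents are heterozygous (Ll × Ll).
Parent genotypes: Ll × Ll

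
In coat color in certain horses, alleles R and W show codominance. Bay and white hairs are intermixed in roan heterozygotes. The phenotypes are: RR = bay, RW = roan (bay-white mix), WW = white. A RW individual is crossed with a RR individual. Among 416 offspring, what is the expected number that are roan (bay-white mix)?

Punnett square for RW × RR:
Offspring genotypes: 2 RR, 2 RW
Phenotype counts: 2 bay, 2 roan (bay-white mix)
roan (bay-white mix): 2 out of 4 → fraction 1/2
Expected count = 1/2 × 416 = 208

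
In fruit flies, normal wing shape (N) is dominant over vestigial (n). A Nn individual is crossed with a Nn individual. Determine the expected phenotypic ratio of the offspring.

Punnett square for Nn × Nn:
Offspring genotypes: 1 NN, 2 Nn, 1 nn
normal: 3, vestigial: 1
Ratio: 3:1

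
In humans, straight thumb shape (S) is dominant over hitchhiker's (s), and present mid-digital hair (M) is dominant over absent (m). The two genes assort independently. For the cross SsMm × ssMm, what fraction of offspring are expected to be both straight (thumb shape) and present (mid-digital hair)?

Dihybrid cross SsMm × ssMm — consider each gene separately:
thumb shape: Ss × ss → 2 Ss, 2 ss → 2 S_ : 2 ss (out of 4)
mid-digital hair: Mm × Mm → 1 MM, 2 Mm, 1 mm → 3 M_ : 1 mm (out of 4)
Looking for: straight (S_) and present (M_)
P(straight) = 2/4, P(present) = 3/4
P(both) = 2/4 × 3/4 = 6/16 = 3/8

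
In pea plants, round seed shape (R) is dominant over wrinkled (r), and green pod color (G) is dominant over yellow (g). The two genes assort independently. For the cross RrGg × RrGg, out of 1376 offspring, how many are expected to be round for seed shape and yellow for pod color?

Dihybrid cross RrGg × RrGg — consider each gene separately:
seed shape: Rr × Rr → 1 RR, 2 Rr, 1 rr → 3 R_ : 1 rr (out of 4)
pod color: Gg × Gg → 1 GG, 2 Gg, 1 gg → 3 G_ : 1 gg (out of 4)
Looking for: round (R_) and yellow (gg)
P(round) = 3/4, P(yellow) = 1/4
P(both) = 3/4 × 1/4 = 3/16
Expected count = 3/16 × 1376 = 258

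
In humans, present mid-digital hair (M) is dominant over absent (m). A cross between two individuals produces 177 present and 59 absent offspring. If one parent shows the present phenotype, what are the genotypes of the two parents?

Observed offspring: 177 present, 59 absent
The observed ratio simplifies to 3:1. Absent (mm) offspring appear, so each parent must contribute one m allele. The parent stated to show present carries M, so it is Mm. The other parent is then either Mm or mm: Mm × mm would give a 1:1 split, whereas Mm × Mm gives 3:1 — matching the data. So both parents are heterozygous (Mm × Mm).
Parent genotypes: Mm × Mm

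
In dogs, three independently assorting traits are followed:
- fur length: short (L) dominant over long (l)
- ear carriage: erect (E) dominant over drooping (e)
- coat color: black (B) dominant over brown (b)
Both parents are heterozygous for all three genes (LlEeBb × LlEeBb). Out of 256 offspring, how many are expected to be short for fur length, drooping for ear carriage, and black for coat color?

Trihybrid cross: LlEeBb × LlEeBb
Each trait segregates independently with a 3:1 phenotypic ratio, so each gene contributes 3/4 (dominant) or 1/4 (recessive).
Target: short (fur length), drooping (ear carriage), black (coat color)
Probability = product of independent per-trait probabilities
= 3/4 × 1/4 × 3/4 = 9/64
Expected count = 9/64 × 256 = 36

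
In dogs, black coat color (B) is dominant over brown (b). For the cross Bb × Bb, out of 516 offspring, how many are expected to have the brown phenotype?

Punnett square for Bb × Bb:
Offspring genotypes: 1 BB, 2 Bb, 1 bb
Total offspring: 4
Count with target: 1
Probability: 1/4
Expected count = 1/4 × 516 = 129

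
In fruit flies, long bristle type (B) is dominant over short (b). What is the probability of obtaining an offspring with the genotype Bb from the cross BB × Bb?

Punnett square for BB × Bb:
Offspring genotypes: 2 BB, 2 Bb
Total offspring: 4
Count with target: 2
Probability: 2/4 = 1/2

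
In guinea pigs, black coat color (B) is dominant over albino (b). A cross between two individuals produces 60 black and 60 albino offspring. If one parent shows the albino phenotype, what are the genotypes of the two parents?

Observed offspring: 60 black, 60 albino
The observed ratio simplifies to 1:1. One parent shows albino, so its genotype must be bb. A 1:1 offspring split requires the other parent to be heterozygous (Bb).
Parent genotypes: bb × Bb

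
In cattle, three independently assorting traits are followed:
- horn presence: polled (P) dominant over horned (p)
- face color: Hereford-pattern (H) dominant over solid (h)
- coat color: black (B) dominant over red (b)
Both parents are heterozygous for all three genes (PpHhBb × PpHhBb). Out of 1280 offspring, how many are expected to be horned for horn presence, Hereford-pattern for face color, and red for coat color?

Trihybrid cross: PpHhBb × PpHhBb
Each trait segregates independently with a 3:1 phenotypic ratio, so each gene contributes 3/4 (dominant) or 1/4 (recessive).
Target: horned (horn presence), Hereford-pattern (face color), red (coat color)
Probability = product of independent per-trait probabilities
= 1/4 × 3/4 × 1/4 = 3/64
Expected count = 3/64 × 1280 = 60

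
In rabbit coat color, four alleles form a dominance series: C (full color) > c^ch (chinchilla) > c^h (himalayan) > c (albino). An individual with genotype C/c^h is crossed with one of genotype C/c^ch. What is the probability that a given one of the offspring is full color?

Cross: C/c^h × C/c^ch
Allele dominance: C > c^ch > c^h > c
Offspring genotypes: 1 C/C, 1 C/c^ch, 1 C/c^h, 1 c^ch/c^h
Phenotype counts: 3 full color, 1 chinchilla
full color: 3 out of 4
Probability: 3/4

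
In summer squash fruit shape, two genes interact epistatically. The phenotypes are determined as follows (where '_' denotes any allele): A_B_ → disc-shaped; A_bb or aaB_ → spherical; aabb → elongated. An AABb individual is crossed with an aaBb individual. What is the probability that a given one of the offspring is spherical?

Cross: AABb × aaBb — consider each gene separately:
A gene: AA × aa → 4 Aa → 4 A_ (out of 4)
B gene: Bb × Bb → 1 BB, 2 Bb, 1 bb → 3 B_ : 1 bb (out of 4)
Genotype classes (out of 4 × 4 = 16): A_B_ = 4×3 = 12; A_bb = 4×1 = 4
Apply the phenotype rules: A_B_ (12) → disc-shaped; A_bb (4) → spherical
Phenotype counts (out of 16): 12 disc-shaped, 4 spherical
spherical: 4 out of 16
Probability: 4/16 = 1/4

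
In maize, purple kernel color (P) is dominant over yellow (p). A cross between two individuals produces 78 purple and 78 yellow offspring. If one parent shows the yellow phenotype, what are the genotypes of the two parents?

Observed offspring: 78 purple, 78 yellow
The observed ratio simplifies to 1:1. One parent shows yellow, so its genotype must be pp. A 1:1 offspring split requires the other parent to be heterozygous (Pp).
Parent genotypes: pp × Pp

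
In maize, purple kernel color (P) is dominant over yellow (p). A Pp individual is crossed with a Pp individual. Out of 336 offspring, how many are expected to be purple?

Punnett square for Pp × Pp:
Offspring genotypes: 1 PP, 2 Pp, 1 pp
purple: 3, yellow: 1
purple: 3 out of 4 → fraction 3/4
Expected count = 3/4 × 336 = 252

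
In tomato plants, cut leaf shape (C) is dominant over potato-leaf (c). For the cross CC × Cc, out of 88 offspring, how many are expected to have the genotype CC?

Punnett square for CC × Cc:
Offspring genotypes: 2 CC, 2 Cc
Total offspring: 4
Count with target: 2
Probability: 2/4 = 1/2
Expected count = 1/2 × 88 = 44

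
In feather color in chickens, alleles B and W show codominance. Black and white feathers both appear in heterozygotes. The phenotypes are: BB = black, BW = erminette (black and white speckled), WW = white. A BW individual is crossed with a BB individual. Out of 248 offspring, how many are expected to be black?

Punnett square for BW × BB:
Offspring genotypes: 2 BB, 2 BW
Phenotype counts: 2 black, 2 erminette (black and white speckled)
black: 2 out of 4 → fraction 1/2
Expected count = 1/2 × 248 = 124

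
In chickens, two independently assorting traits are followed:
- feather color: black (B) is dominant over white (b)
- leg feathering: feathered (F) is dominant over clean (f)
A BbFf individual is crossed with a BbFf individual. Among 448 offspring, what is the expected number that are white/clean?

Dihybrid cross BbFf × BbFf — consider each gene separately:
feather color: Bb × Bb → 1 BB, 2 Bb, 1 bb → 3 B_ : 1 bb (out of 4)
leg feathering: Ff × Ff → 1 FF, 2 Ff, 1 ff → 3 F_ : 1 ff (out of 4)
Combine (counts out of 4 × 4 = 16): black/feathered (B_F_) = 3×3 = 9; black/clean (B_ff) = 3×1 = 3; white/feathered (bbF_) = 1×3 = 3; white/clean (bbff) = 1×1 = 1
Phenotype counts (out of 16): 9 black/feathered, 3 black/clean, 3 white/feathered, 1 white/clean
white/clean: 1 out of 16 → fraction 1/16
Expected count = 1/16 × 448 = 28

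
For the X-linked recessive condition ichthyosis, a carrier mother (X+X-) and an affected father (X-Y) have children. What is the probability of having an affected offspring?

Cross: X+X- × X-Y
Offspring: 1 X+X-, 1 X+Y, 1 X-X-, 1 X-Y
Probability of an affected offspring: 2/4 = 1/2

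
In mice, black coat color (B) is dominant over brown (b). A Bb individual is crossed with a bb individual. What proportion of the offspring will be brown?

Punnett square for Bb × bb:
Offspring genotypes: 2 Bb, 2 bb
black: 2, brown: 2
brown: 2 out of 4
Probability: 2/4 = 1/2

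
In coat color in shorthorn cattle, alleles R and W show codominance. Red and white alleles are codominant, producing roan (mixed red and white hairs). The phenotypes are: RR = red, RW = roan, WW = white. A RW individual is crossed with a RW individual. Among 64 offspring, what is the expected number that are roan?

Punnett square for RW × RW:
Offspring genotypes: 1 RR, 2 RW, 1 WW
Phenotype counts: 1 red, 2 roan, 1 white
roan: 2 out of 4 → fraction 1/2
Expected count = 1/2 × 64 = 32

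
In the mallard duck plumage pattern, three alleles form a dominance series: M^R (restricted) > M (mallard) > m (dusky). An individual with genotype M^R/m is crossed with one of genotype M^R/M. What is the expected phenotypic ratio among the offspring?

Cross: M^R/m × M^R/M
Allele dominance: M^R > M > m
Offspring genotypes: 1 M^R/M^R, 1 M^R/M, 1 M^R/m, 1 M/m
Phenotype counts: 3 restricted, 1 mallard
Ratio: 3 restricted : 1 mallard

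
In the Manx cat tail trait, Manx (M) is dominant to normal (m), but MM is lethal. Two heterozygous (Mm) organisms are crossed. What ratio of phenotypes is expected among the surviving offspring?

Cross: Mm × Mm
Punnett square offspring (before lethality): 1 MM, 2 Mm, 1 mm
The MM genotype is lethal (embryos die); surviving offspring: 2 Mm, 1 mm
Ratio: 2 Manx (tailless) : 1 normal-tailed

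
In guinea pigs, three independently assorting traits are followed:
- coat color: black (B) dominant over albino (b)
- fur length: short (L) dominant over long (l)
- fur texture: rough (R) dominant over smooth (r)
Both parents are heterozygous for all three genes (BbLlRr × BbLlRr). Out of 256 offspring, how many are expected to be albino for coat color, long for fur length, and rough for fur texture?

Trihybrid cross: BbLlRr × BbLlRr
Each trait segregates independently with a 3:1 phenotypic ratio, so each gene contributes 3/4 (dominant) or 1/4 (recessive).
Target: albino (coat color), long (fur length), rough (fur texture)
Probability = product of independent per-trait probabilities
= 1/4 × 1/4 × 3/4 = 3/64
Expected count = 3/64 × 256 = 12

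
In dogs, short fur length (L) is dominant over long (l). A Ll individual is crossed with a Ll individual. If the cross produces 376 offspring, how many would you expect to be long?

Punnett square for Ll × Ll:
Offspring genotypes: 1 LL, 2 Ll, 1 ll
short: 3, long: 1
long: 1 out of 4 → fraction 1/4
Expected count = 1/4 × 376 = 94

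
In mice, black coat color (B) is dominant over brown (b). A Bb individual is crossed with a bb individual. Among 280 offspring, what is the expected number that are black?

Punnett square for Bb × bb:
Offspring genotypes: 2 Bb, 2 bb
black: 2, brown: 2
black: 2 out of 4 → fraction 1/2
Expected count = 1/2 × 280 = 140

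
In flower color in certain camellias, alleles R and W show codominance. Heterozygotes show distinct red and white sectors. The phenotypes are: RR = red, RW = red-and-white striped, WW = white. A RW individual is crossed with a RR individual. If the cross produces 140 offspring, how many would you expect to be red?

Punnett square for RW × RR:
Offspring genotypes: 2 RR, 2 RW
Phenotype counts: 2 red, 2 red-and-white striped
red: 2 out of 4 → fraction 1/2
Expected count = 1/2 × 140 = 70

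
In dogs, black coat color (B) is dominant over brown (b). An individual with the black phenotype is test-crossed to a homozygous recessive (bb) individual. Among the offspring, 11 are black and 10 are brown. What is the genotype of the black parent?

Test cross: ? × bb
Offspring: 11 black, 10 brown — approximately 1:1.
A 1:1 ratio in a test cross indicates the unknown parent is heterozygous (Bb).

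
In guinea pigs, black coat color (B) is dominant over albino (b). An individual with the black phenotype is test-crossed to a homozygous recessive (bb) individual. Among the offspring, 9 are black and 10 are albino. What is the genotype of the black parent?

Test cross: ? × bb
Offspring: 9 black, 10 albino — approximately 1:1.
A 1:1 ratio in a test cross indicates the unknown parent is heterozygous (Bb).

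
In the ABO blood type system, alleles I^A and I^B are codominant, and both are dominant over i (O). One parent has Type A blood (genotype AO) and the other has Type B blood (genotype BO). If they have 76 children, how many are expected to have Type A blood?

Cross: AO × BO
Possible offspring genotypes: 1 AB, 1 AO, 1 BO, 1 OO
Blood type counts: 1 Type AB, 1 Type A, 1 Type B, 1 Type O
Probability of Type A: 1/4
Expected count = 1/4 × 76 = 19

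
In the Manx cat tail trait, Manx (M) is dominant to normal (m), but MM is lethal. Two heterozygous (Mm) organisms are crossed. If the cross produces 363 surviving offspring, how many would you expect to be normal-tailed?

Cross: Mm × Mm
Punnett square offspring (before lethality): 1 MM, 2 Mm, 1 mm
The MM genotype is lethal (embryos die); surviving offspring: 2 Mm, 1 mm
normal-tailed: 1 out of 3 → fraction 1/3
Expected count = 1/3 × 363 = 121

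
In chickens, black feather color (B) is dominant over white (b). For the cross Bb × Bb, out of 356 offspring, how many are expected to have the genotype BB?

Punnett square for Bb × Bb:
Offspring genotypes: 1 BB, 2 Bb, 1 bb
Total offspring: 4
Count with target: 1
Probability: 1/4
Expected count = 1/4 × 356 = 89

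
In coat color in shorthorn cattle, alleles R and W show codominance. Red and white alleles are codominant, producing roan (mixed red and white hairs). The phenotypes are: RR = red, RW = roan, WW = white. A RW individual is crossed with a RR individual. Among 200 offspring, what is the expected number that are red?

Punnett square for RW × RR:
Offspring genotypes: 2 RR, 2 RW
Phenotype counts: 2 red, 2 roan
red: 2 out of 4 → fraction 1/2
Expected count = 1/2 × 200 = 100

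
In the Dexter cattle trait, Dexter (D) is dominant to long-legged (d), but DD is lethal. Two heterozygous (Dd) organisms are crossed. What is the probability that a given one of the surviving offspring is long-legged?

Cross: Dd × Dd
Punnett square offspring (before lethality): 1 DD, 2 Dd, 1 dd
The DD genotype is lethal (embryos die); surviving offspring: 2 Dd, 1 dd
long-legged: 1 out of 3
Probability: 1/3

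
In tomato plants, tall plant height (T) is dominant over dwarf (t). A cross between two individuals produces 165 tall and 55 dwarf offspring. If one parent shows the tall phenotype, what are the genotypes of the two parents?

Observed offspring: 165 tall, 55 dwarf
The observed ratio simplifies to 3:1. Dwarf (tt) offspring appear, so each parent must contribute one t allele. The parent stated to show tall carries T, so it is Tt. The other parent is then either Tt or tt: Tt × tt would give a 1:1 split, whereas Tt × Tt gives 3:1 — matching the data. So both parents are heterozygous (Tt × Tt).
Parent genotypes: Tt × Tt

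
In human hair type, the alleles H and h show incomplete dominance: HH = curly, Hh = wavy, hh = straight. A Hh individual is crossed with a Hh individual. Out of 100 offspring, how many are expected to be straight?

Punnett square for Hh × Hh:
Offspring genotypes: 1 HH, 2 Hh, 1 hh
Phenotype counts: 1 curly, 2 wavy, 1 straight
straight: 1 out of 4 → fraction 1/4
Expected count = 1/4 × 100 = 25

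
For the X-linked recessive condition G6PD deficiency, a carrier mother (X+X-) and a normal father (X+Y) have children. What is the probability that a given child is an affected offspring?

Cross: X+X- × X+Y
Offspring: 1 X+X+, 1 X+Y, 1 X+X-, 1 X-Y
Probability of an affected offspring: 1/4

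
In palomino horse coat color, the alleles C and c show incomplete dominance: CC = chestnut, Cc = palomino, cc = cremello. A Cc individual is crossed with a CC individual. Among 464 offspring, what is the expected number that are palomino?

Punnett square for Cc × CC:
Offspring genotypes: 2 CC, 2 Cc
Phenotype counts: 2 chestnut, 2 palomino
palomino: 2 out of 4 → fraction 1/2
Expected count = 1/2 × 464 = 232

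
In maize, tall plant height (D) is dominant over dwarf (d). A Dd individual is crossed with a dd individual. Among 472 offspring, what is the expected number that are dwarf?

Punnett square for Dd × dd:
Offspring genotypes: 2 Dd, 2 dd
tall: 2, dwarf: 2
dwarf: 2 out of 4 → fraction 1/2
Expected count = 1/2 × 472 = 236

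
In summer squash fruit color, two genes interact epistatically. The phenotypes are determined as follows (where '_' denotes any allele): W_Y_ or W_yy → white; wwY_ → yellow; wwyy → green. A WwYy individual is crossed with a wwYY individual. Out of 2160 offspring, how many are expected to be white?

Cross: WwYy × wwYY — consider each gene separately:
W gene: Ww × ww → 2 Ww, 2 ww → 2 W_ : 2 ww (out of 4)
Y gene: Yy × YY → 2 YY, 2 Yy → 4 Y_ (out of 4)
Genotype classes (out of 4 × 4 = 16): W_Y_ = 2×4 = 8; wwY_ = 2×4 = 8
Apply the phenotype rules: W_Y_ (8) → white; wwY_ (8) → yellow
Phenotype counts (out of 16): 8 white, 8 yellow
white: 8 out of 16 → fraction 1/2
Expected count = 1/2 × 2160 = 1080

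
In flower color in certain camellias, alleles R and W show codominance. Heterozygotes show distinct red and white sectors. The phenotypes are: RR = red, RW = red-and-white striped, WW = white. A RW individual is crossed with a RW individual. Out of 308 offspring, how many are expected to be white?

Punnett square for RW × RW:
Offspring genotypes: 1 RR, 2 RW, 1 WW
Phenotype counts: 1 red, 2 red-and-white striped, 1 white
white: 1 out of 4 → fraction 1/4
Expected count = 1/4 × 308 = 77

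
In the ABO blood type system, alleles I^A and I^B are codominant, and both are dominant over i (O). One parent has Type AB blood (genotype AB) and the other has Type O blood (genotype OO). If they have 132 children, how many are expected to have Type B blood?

Cross: AB × OO
Possible offspring genotypes: 2 AO, 2 BO
Blood type counts: 2 Type A, 2 Type B
Probability of Type B: 2/4 = 1/2
Expected count = 1/2 × 132 = 66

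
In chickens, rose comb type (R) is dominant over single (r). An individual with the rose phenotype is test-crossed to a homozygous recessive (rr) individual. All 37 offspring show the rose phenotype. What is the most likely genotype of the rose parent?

Test cross: ? × rr
All offspring are rose.
If the unknown parent were heterozygous (Rr), about half of 37 offspring would be single; none are. The unknown parent is most likely homozygous dominant (RR).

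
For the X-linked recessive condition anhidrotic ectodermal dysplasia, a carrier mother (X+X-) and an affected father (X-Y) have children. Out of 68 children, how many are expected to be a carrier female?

Cross: X+X- × X-Y
Offspring: 1 X+X-, 1 X+Y, 1 X-X-, 1 X-Y
Probability of a carrier female: 1/4
Expected count = 1/4 × 68 = 17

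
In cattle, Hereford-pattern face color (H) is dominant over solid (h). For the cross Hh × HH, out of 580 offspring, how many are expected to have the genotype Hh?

Punnett square for Hh × HH:
Offspring genotypes: 2 HH, 2 Hh
Total offspring: 4
Count with target: 2
Probability: 2/4 = 1/2
Expected count = 1/2 × 580 = 290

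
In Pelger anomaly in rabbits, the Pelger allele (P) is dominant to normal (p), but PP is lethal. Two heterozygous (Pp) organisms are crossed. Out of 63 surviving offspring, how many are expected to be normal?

Cross: Pp × Pp
Punnett square offspring (before lethality): 1 PP, 2 Pp, 1 pp
The PP genotype is lethal (embryos die); surviving offspring: 2 Pp, 1 pp
normal: 1 out of 3 → fraction 1/3
Expected count = 1/3 × 63 = 21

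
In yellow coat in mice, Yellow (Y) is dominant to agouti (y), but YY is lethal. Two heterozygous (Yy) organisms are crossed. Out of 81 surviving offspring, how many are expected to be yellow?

Cross: Yy × Yy
Punnett square offspring (before lethality): 1 YY, 2 Yy, 1 yy
The YY genotype is lethal (embryos die); surviving offspring: 2 Yy, 1 yy
yellow: 2 out of 3 → fraction 2/3
Expected count = 2/3 × 81 = 54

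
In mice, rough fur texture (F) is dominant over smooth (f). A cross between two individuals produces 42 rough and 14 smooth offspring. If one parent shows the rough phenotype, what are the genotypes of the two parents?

Observed offspring: 42 rough, 14 smooth
The observed ratio simplifies to 3:1. Smooth (ff) offspring appear, so each parent must contribute one f allele. The parent stated to show rough carries F, so it is Ff. The other parent is then either Ff or ff: Ff × ff would give a 1:1 split, whereas Ff × Ff gives 3:1 — matching the data. So both parents are heterozygous (Ff × Ff).
Parent genotypes: Ff × Ff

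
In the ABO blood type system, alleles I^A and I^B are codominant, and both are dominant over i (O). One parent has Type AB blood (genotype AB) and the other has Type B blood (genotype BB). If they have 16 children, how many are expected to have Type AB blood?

Cross: AB × BB
Possible offspring genotypes: 2 AB, 2 BB
Blood type counts: 2 Type AB, 2 Type B
Probability of Type AB: 2/4 = 1/2
Expected count = 1/2 × 16 = 8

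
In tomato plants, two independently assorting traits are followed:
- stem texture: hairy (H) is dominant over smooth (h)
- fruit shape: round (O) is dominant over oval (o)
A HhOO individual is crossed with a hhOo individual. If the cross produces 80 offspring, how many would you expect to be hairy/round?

Dihybrid cross HhOO × hhOo — consider each gene separately:
stem texture: Hh × hh → 2 Hh, 2 hh → 2 H_ : 2 hh (out of 4)
fruit shape: OO × Oo → 2 OO, 2 Oo → 4 O_ (out of 4)
Combine (counts out of 4 × 4 = 16): hairy/round (H_O_) = 2×4 = 8; smooth/round (hhO_) = 2×4 = 8
Phenotype counts (out of 16): 8 hairy/round, 8 smooth/round
hairy/round: 8 out of 16 → fraction 1/2
Expected count = 1/2 × 80 = 40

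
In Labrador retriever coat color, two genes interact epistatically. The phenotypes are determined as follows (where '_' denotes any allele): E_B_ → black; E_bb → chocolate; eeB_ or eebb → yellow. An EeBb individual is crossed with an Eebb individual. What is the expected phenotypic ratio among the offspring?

Cross: EeBb × Eebb — consider each gene separately:
E gene: Ee × Ee → 1 EE, 2 Ee, 1 ee → 3 E_ : 1 ee (out of 4)
B gene: Bb × bb → 2 Bb, 2 bb → 2 B_ : 2 bb (out of 4)
Genotype classes (out of 4 × 4 = 16): E_B_ = 3×2 = 6; E_bb = 3×2 = 6; eeB_ = 1×2 = 2; eebb = 1×2 = 2
Apply the phenotype rules: E_B_ (6) → black; E_bb (6) → chocolate; eeB_ (2) + eebb (2) → yellow
Phenotype counts (out of 16): 6 black, 6 chocolate, 4 yellow
Ratio: 3 black : 3 chocolate : 2 yellow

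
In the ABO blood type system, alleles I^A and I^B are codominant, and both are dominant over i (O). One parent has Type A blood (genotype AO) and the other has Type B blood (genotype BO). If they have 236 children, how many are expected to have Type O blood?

Cross: AO × BO
Possible offspring genotypes: 1 AB, 1 AO, 1 BO, 1 OO
Blood type counts: 1 Type AB, 1 Type A, 1 Type B, 1 Type O
Probability of Type O: 1/4
Expected count = 1/4 × 236 = 59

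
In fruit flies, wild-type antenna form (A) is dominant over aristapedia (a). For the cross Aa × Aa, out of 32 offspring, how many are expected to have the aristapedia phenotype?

Punnett square for Aa × Aa:
Offspring genotypes: 1 AA, 2 Aa, 1 aa
Total offspring: 4
Count with target: 1
Probability: 1/4
Expected count = 1/4 × 32 = 8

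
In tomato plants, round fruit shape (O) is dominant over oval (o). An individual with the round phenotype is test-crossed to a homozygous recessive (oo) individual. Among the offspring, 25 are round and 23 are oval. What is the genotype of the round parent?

Test cross: ? × oo
Offspring: 25 round, 23 oval — approximately 1:1.
A 1:1 ratio in a test cross indicates the unknown parent is heterozygous (Oo).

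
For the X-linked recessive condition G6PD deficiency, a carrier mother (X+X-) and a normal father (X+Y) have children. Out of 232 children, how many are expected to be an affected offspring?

Cross: X+X- × X+Y
Offspring: 1 X+X+, 1 X+Y, 1 X+X-, 1 X-Y
Probability of an affected offspring: 1/4
Expected count = 1/4 × 232 = 58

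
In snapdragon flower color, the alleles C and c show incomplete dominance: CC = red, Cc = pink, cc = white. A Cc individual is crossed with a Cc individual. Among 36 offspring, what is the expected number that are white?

Punnett square for Cc × Cc:
Offspring genotypes: 1 CC, 2 Cc, 1 cc
Phenotype counts: 1 red, 2 pink, 1 white
white: 1 out of 4 → fraction 1/4
Expected count = 1/4 × 36 = 9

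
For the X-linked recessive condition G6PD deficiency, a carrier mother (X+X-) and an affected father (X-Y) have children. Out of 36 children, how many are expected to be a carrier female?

Cross: X+X- × X-Y
Offspring: 1 X+X-, 1 X+Y, 1 X-X-, 1 X-Y
Probability of a carrier female: 1/4
Expected count = 1/4 × 36 = 9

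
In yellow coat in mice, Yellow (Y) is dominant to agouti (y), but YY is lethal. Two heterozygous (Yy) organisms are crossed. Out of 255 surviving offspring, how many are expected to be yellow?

Cross: Yy × Yy
Punnett square offspring (before lethality): 1 YY, 2 Yy, 1 yy
The YY genotype is lethal (embryos die); surviving offspring: 2 Yy, 1 yy
yellow: 2 out of 3 → fraction 2/3
Expected count = 2/3 × 255 = 170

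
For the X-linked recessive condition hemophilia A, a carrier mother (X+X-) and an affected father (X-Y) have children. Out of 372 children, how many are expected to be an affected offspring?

Cross: X+X- × X-Y
Offspring: 1 X+X-, 1 X+Y, 1 X-X-, 1 X-Y
Probability of an affected offspring: 2/4 = 1/2
Expected count = 1/2 × 372 = 186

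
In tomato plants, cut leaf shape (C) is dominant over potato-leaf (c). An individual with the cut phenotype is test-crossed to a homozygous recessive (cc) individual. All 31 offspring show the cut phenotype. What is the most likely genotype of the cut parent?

Test cross: ? × cc
All offspring are cut.
If the unknown parent were heterozygous (Cc), about half of 31 offspring would be potato-leaf; none are. The unknown parent is most likely homozygous dominant (CC).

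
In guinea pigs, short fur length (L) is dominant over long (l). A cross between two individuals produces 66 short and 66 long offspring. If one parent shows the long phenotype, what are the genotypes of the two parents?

Observed offspring: 66 short, 66 long
The observed ratio simplifies to 1:1. One parent shows long, so its genotype must be ll. A 1:1 offspring split requires the other parent to be heterozygous (Ll).
Parent genotypes: ll × Ll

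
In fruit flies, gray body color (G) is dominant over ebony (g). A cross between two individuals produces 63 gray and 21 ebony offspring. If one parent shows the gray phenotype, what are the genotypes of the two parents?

Observed offspring: 63 gray, 21 ebony
The observed ratio simplifies to 3:1. Ebony (gg) offspring appear, so each parent must contribute one g allele. The parent stated to show gray carries G, so it is Gg. The other parent is then either Gg or gg: Gg × gg would give a 1:1 split, whereas Gg × Gg gives 3:1 — matching the data. So both parents are heterozygous (Gg × Gg).
Parent genotypes: Gg × Gg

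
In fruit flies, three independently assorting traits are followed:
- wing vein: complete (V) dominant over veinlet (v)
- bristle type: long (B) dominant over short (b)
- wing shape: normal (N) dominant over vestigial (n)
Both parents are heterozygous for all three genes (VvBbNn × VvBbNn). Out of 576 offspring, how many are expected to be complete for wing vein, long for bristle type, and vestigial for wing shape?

Trihybrid cross: VvBbNn × VvBbNn
Each trait segregates independently with a 3:1 phenotypic ratio, so each gene contributes 3/4 (dominant) or 1/4 (recessive).
Target: complete (wing vein), long (bristle type), vestigial (wing shape)
Probability = product of independent per-trait probabilities
= 3/4 × 3/4 × 1/4 = 9/64
Expected count = 9/64 × 576 = 81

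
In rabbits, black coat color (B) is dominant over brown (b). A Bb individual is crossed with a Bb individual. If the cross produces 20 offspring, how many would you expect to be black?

Punnett square for Bb × Bb:
Offspring genotypes: 1 BB, 2 Bb, 1 bb
black: 3, brown: 1
black: 3 out of 4 → fraction 3/4
Expected count = 3/4 × 20 = 15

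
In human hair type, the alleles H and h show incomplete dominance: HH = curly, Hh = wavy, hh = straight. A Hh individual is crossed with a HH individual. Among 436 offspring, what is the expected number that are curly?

Punnett square for Hh × HH:
Offspring genotypes: 2 HH, 2 Hh
Phenotype counts: 2 curly, 2 wavy
curly: 2 out of 4 → fraction 1/2
Expected count = 1/2 × 436 = 218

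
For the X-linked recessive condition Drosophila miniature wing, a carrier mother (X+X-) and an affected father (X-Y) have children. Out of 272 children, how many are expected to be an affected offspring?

Cross: X+X- × X-Y
Offspring: 1 X+X-, 1 X+Y, 1 X-X-, 1 X-Y
Probability of an affected offspring: 2/4 = 1/2
Expected count = 1/2 × 272 = 136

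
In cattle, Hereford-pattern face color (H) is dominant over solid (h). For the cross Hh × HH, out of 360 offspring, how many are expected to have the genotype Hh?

Punnett square for Hh × HH:
Offspring genotypes: 2 HH, 2 Hh
Total offspring: 4
Count with target: 2
Probability: 2/4 = 1/2
Expected count = 1/2 × 360 = 180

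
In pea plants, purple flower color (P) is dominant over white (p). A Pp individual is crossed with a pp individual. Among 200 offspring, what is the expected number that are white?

Punnett square for Pp × pp:
Offspring genotypes: 2 Pp, 2 pp
purple: 2, white: 2
white: 2 out of 4 → fraction 1/2
Expected count = 1/2 × 200 = 100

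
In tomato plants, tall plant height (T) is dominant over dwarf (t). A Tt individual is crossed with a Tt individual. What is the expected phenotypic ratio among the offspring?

Punnett square for Tt × Tt:
Offspring genotypes: 1 TT, 2 Tt, 1 tt
tall: 3, dwarf: 1
Ratio: 3:1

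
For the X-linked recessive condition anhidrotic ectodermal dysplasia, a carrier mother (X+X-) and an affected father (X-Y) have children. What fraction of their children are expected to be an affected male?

Cross: X+X- × X-Y
Offspring: 1 X+X-, 1 X+Y, 1 X-X-, 1 X-Y
Probability of an affected male: 1/4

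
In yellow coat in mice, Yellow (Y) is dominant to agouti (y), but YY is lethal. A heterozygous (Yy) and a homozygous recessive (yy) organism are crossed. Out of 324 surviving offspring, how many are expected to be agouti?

Cross: Yy × yy
Punnett square offspring (before lethality): 2 Yy, 2 yy
No YY offspring are produced in this cross.
agouti: 2 out of 4 → fraction 1/2
Expected count = 1/2 × 324 = 162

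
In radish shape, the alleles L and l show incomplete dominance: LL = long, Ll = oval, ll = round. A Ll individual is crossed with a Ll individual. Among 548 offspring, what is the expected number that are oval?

Punnett square for Ll × Ll:
Offspring genotypes: 1 LL, 2 Ll, 1 ll
Phenotype counts: 1 long, 2 oval, 1 round
oval: 2 out of 4 → fraction 1/2
Expected count = 1/2 × 548 = 274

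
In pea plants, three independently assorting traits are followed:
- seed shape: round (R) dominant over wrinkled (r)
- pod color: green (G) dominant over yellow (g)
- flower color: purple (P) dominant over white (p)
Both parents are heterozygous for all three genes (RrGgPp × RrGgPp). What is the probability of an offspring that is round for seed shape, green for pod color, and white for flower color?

Trihybrid cross: RrGgPp × RrGgPp
Each trait segregates independently with a 3:1 phenotypic ratio, so each gene contributes 3/4 (dominant) or 1/4 (recessive).
Target: round (seed shape), green (pod color), white (flower color)
Probability = product of independent per-trait probabilities
= 3/4 × 3/4 × 1/4 = 9/64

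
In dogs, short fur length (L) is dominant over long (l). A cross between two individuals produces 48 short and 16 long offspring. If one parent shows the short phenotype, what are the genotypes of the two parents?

Observed offspring: 48 short, 16 long
The observed ratio simplifies to 3:1. Long (ll) offspring appear, so each parent must contribute one l allele. The parent stated to show short carries L, so it is Ll. The other parent is then either Ll or ll: Ll × ll would give a 1:1 split, whereas Ll × Ll gives 3:1 — matching the data. So both parents are heterozygous (Ll × Ll).
Parent genotypes: Ll × Ll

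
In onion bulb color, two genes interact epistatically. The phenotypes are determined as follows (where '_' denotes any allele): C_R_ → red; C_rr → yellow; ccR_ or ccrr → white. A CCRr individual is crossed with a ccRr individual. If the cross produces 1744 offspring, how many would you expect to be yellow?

Cross: CCRr × ccRr — consider each gene separately:
C gene: CC × cc → 4 Cc → 4 C_ (out of 4)
R gene: Rr × Rr → 1 RR, 2 Rr, 1 rr → 3 R_ : 1 rr (out of 4)
Genotype classes (out of 4 × 4 = 16): C_R_ = 4×3 = 12; C_rr = 4×1 = 4
Apply the phenotype rules: C_R_ (12) → red; C_rr (4) → yellow
Phenotype counts (out of 16): 12 red, 4 yellow
yellow: 4 out of 16 → fraction 1/4
Expected count = 1/4 × 1744 = 436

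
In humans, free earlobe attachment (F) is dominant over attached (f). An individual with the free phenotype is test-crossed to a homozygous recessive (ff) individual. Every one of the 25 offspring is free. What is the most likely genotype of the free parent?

Test cross: ? × ff
All offspring are free.
If the unknown parent were heterozygous (Ff), about half of 25 offspring would be attached; none are. The unknown parent is most likely homozygous dominant (FF).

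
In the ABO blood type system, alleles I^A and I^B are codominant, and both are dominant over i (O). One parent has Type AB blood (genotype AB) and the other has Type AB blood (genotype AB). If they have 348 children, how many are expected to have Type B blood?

Cross: AB × AB
Possible offspring genotypes: 1 AA, 2 AB, 1 BB
Blood type counts: 1 Type A, 2 Type AB, 1 Type B
Probability of Type B: 1/4
Expected count = 1/4 × 348 = 87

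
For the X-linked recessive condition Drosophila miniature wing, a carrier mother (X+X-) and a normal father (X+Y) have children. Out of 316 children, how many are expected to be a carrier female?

Cross: X+X- × X+Y
Offspring: 1 X+X+, 1 X+Y, 1 X+X-, 1 X-Y
Probability of a carrier female: 1/4
Expected count = 1/4 × 316 = 79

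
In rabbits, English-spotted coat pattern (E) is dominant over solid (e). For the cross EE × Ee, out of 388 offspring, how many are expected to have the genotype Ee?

Punnett square for EE × Ee:
Offspring genotypes: 2 EE, 2 Ee
Total offspring: 4
Count with target: 2
Probability: 2/4 = 1/2
Expected count = 1/2 × 388 = 194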